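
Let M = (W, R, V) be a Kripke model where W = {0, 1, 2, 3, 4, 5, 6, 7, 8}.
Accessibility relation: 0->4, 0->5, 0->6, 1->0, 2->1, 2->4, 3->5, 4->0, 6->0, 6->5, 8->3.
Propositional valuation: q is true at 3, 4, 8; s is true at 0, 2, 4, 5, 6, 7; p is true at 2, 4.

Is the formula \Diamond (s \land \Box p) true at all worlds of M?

No

Let φ = \Diamond (s \land \Box p). Evaluate φ at each world:
  0 (successors {4, 5, 6}): φ is true.
  1 (successors {0}): φ is false.
  2 (successors {1, 4}): φ is false.
  3 (successors {5}): φ is true.
  4 (successors {0}): φ is false.
  5 (successors ∅): φ is false.
  6 (successors {0, 5}): φ is true.
  7 (successors ∅): φ is false.
  8 (successors {3}): φ is false.
Detail at 1 (counterexample):
  At 1: \Diamond (s \land \Box p) requires s \land \Box p at some successor in {0}.
    At 0: s \land \Box p is false.
  So \Diamond (s \land \Box p) is false at 1.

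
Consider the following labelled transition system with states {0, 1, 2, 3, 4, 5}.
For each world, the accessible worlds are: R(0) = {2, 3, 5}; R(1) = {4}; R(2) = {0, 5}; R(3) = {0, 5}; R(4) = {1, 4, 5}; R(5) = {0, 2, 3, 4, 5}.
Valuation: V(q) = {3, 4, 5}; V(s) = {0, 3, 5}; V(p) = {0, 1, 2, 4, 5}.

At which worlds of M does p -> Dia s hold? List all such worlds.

0, 2, 3, 4, 5

Let φ = p -> Dia s. Evaluate φ at each world:
  0 (successors {2, 3, 5}): φ is true.
  1 (successors {4}): φ is false.
  2 (successors {0, 5}): φ is true.
  3 (successors {0, 5}): φ is true.
  4 (successors {1, 4, 5}): φ is true.
  5 (successors {0, 2, 3, 4, 5}): φ is true.
For instance, at 0:
  At 0: p is true, Dia s is true, so p -> Dia s is true.
    At 0: Dia s requires s at some successor in {2, 3, 5}.
      s holds at 3, so Dia s is true at 0.
Satisfying worlds: {0, 2, 3, 4, 5}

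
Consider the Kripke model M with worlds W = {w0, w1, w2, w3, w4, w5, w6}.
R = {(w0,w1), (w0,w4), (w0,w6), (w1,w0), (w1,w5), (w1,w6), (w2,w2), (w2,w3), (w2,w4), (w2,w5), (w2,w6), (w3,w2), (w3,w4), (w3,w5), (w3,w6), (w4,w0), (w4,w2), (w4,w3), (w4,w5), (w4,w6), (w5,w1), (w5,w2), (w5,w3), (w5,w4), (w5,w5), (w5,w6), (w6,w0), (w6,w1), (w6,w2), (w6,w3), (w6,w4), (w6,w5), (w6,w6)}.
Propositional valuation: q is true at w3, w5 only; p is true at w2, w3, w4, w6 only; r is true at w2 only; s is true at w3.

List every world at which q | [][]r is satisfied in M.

Recall that []ψ holds at a world iff ψ holds at every accessible world, and <>ψ holds iff ψ holds at some accessible world.
Let φ = q | [][]r. Evaluate φ at each world:
  w0 (successors {w1, w4, w6}): φ is false.
  w1 (successors {w0, w5, w6}): φ is false.
  w2 (successors {w2, w3, w4, w5, w6}): φ is false.
  w3 (successors {w2, w4, w5, w6}): φ is true.
  w4 (successors {w0, w2, w3, w5, w6}): φ is false.
  w5 (successors {w1, w2, w3, w4, w5, w6}): φ is true.
  w6 (successors {w0, w1, w2, w3, w4, w5, w6}): φ is false.
For instance, at w3:
  At w3: q is true, [][]r is false, so q | [][]r is true.
    At w3: [][]r requires []r at every successor {w2, w4, w5, w6}.
      []r fails at w2, so [][]r is false at w3.
Satisfying worlds: {w3, w5}

w3, w5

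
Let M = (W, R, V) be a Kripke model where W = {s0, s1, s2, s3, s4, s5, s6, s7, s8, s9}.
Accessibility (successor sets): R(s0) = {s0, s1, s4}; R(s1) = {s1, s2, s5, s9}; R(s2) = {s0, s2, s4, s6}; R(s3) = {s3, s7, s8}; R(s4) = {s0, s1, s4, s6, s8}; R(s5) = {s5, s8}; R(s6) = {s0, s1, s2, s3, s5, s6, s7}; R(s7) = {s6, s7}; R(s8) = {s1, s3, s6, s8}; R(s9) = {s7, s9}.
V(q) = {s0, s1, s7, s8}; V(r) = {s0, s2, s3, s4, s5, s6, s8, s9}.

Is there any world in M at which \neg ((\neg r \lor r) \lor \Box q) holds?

No

Let φ = \neg ((\neg r \lor r) \lor \Box q). Evaluate φ at each world:
  s0 (successors {s0, s1, s4}): φ is false.
  s1 (successors {s1, s2, s5, s9}): φ is false.
  s2 (successors {s0, s2, s4, s6}): φ is false.
  s3 (successors {s3, s7, s8}): φ is false.
  s4 (successors {s0, s1, s4, s6, s8}): φ is false.
  s5 (successors {s5, s8}): φ is false.
  s6 (successors {s0, s1, s2, s3, s5, s6, s7}): φ is false.
  s7 (successors {s6, s7}): φ is false.
  s8 (successors {s1, s3, s6, s8}): φ is false.
  s9 (successors {s7, s9}): φ is false.
For instance, at s4:
  At s4: (\neg r \lor r) \lor \Box q is true, so \neg ((\neg r \lor r) \lor \Box q) is false.
    At s4: \neg r \lor r is true, \Box q is false, so (\neg r \lor r) \lor \Box q is true.
      At s4: \Box q requires q at every successor {s0, s1, s4, s6, s8}.
        q fails at s4, so \Box q is false at s4.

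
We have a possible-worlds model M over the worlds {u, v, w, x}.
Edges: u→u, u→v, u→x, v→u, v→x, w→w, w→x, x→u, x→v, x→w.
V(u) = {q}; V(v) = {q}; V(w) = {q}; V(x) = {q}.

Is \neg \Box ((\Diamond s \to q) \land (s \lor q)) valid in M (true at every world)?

Let φ = \neg \Box ((\Diamond s \to q) \land (s \lor q)). Evaluate φ at each world:
  u (successors {u, v, x}): φ is false.
  v (successors {u, x}): φ is false.
  w (successors {w, x}): φ is false.
  x (successors {u, v, w}): φ is false.
Detail at u (counterexample):
  At u: \Box ((\Diamond s \to q) \land (s \lor q)) is true, so \neg \Box ((\Diamond s \to q) \land (s \lor q)) is false.
    At u: \Box ((\Diamond s \to q) \land (s \lor q)) requires (\Diamond s \to q) \land (s \lor q) at every successor {u, v, x}.
      At u: (\Diamond s \to q) \land (s \lor q) is true.
      At v: (\Diamond s \to q) \land (s \lor q) is true.
      At x: (\Diamond s \to q) \land (s \lor q) is true.
    So \Box ((\Diamond s \to q) \land (s \lor q)) is true at u.

No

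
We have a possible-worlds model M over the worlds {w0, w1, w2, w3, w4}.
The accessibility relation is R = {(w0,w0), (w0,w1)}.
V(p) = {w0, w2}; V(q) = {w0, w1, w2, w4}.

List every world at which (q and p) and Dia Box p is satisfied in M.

Let φ = (q and p) and Dia Box p. Evaluate φ at each world:
  w0 (successors {w0, w1}): φ is true.
  w1 (successors ∅): φ is false.
  w2 (successors ∅): φ is false.
  w3 (successors ∅): φ is false.
  w4 (successors ∅): φ is false.
For instance, at w0:
  At w0: q and p is true, Dia Box p is true, so (q and p) and Dia Box p is true.
    At w0: Dia Box p requires Box p at some successor in {w0, w1}.
      Box p holds at w1, so Dia Box p is true at w0.
Satisfying worlds: {w0}

w0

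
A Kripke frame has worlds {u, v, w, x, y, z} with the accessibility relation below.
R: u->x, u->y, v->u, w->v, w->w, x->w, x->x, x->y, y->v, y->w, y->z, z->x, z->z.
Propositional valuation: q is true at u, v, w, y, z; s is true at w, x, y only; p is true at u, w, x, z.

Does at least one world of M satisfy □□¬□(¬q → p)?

Recall that □ψ holds at a world iff ψ holds at every accessible world, and ◇ψ holds iff ψ holds at some accessible world.
Let φ = □□¬□(¬q → p). Evaluate φ at each world:
  u (successors {x, y}): φ is false.
  v (successors {u}): φ is false.
  w (successors {v, w}): φ is false.
  x (successors {w, x, y}): φ is false.
  y (successors {v, w, z}): φ is false.
  z (successors {x, z}): φ is false.
For instance, at y:
  At y: □□¬□(¬q → p) requires □¬□(¬q → p) at every successor {v, w, z}.
    □¬□(¬q → p) fails at v, so □□¬□(¬q → p) is false at y.
      At v: □¬□(¬q → p) requires ¬□(¬q → p) at every successor {u}.
        ¬□(¬q → p) fails at u, so □¬□(¬q → p) is false at v.

No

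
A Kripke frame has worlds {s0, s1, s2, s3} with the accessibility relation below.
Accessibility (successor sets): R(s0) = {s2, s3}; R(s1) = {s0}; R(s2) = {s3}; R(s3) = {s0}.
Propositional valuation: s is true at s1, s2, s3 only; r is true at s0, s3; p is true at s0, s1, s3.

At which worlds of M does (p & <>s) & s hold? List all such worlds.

Let φ = (p & <>s) & s. Evaluate φ at each world:
  s0 (successors {s2, s3}): φ is false.
  s1 (successors {s0}): φ is false.
  s2 (successors {s3}): φ is false.
  s3 (successors {s0}): φ is false.
For instance, at s1:
  At s1: p & <>s is false, s is true, so (p & <>s) & s is false.
    At s1: p is true, <>s is false, so p & <>s is false.
      At s1: <>s requires s at some successor in {s0}.
        At s0: s is false.
      So <>s is false at s1.
Satisfying worlds: none.

none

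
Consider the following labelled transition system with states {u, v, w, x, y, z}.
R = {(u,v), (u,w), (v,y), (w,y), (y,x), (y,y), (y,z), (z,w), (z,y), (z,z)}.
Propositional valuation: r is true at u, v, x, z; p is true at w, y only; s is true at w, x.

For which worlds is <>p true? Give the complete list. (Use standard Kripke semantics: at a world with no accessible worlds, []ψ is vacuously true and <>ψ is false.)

u, v, w, y, z

Let φ = <>p. Evaluate φ at each world:
  u (successors {v, w}): φ is true.
  v (successors {y}): φ is true.
  w (successors {y}): φ is true.
  x (successors ∅): φ is false.
  y (successors {x, y, z}): φ is true.
  z (successors {w, y, z}): φ is true.
For instance, at y:
  At y: <>p requires p at some successor in {x, y, z}.
    p holds at y, so <>p is true at y.
Satisfying worlds: {u, v, w, y, z}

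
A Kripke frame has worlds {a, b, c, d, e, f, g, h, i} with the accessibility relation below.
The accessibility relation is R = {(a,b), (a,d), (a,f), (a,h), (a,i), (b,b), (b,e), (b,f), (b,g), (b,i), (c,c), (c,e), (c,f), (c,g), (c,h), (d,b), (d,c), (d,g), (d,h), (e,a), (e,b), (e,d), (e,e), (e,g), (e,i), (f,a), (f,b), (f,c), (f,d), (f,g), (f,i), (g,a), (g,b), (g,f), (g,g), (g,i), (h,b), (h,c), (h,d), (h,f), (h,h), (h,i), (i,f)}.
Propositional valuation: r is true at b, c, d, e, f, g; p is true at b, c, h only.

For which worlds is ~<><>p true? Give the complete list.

none

Recall that <>ψ holds at a world iff ψ holds at some accessible world.
Let φ = ~<><>p. Evaluate φ at each world:
  a (successors {b, d, f, h, i}): φ is false.
  b (successors {b, e, f, g, i}): φ is false.
  c (successors {c, e, f, g, h}): φ is false.
  d (successors {b, c, g, h}): φ is false.
  e (successors {a, b, d, e, g, i}): φ is false.
  f (successors {a, b, c, d, g, i}): φ is false.
  g (successors {a, b, f, g, i}): φ is false.
  h (successors {b, c, d, f, h, i}): φ is false.
  i (successors {f}): φ is false.
For instance, at d:
  At d: <><>p is true, so ~<><>p is false.
    At d: <><>p requires <>p at some successor in {b, c, g, h}.
      <>p holds at b, so <><>p is true at d.
Satisfying worlds: none.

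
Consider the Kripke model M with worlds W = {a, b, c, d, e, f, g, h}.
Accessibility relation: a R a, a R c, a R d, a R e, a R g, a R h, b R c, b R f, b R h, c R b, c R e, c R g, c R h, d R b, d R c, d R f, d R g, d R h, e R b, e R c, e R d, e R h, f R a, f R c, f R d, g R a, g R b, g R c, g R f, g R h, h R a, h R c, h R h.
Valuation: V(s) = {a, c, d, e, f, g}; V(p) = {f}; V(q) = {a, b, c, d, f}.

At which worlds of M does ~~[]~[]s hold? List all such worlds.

Recall that []ψ holds at a world iff ψ holds at every accessible world, and <>ψ holds iff ψ holds at some accessible world.
Let φ = ~~[]~[]s. Evaluate φ at each world:
  a (successors {a, c, d, e, g, h}): φ is true.
  b (successors {c, f, h}): φ is false.
  c (successors {b, e, g, h}): φ is true.
  d (successors {b, c, f, g, h}): φ is false.
  e (successors {b, c, d, h}): φ is true.
  f (successors {a, c, d}): φ is true.
  g (successors {a, b, c, f, h}): φ is false.
  h (successors {a, c, h}): φ is true.
For instance, at e:
  At e: ~[]~[]s is false, so ~~[]~[]s is true.
    At e: []~[]s is true, so ~[]~[]s is false.
      At e: []~[]s requires ~[]s at every successor {b, c, d, h}.
        At b: ~[]s is true.
        At c: ~[]s is true.
        At d: ~[]s is true.
        At h: ~[]s is true.
      So []~[]s is true at e.
Satisfying worlds: {a, c, e, f, h}

a, c, e, f, h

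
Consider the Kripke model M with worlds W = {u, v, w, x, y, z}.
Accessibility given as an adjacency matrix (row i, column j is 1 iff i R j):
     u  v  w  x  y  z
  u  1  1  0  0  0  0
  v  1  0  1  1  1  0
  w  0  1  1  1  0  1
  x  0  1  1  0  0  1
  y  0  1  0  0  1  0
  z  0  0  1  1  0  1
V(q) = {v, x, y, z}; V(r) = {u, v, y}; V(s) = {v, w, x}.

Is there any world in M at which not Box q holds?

Let φ = not Box q. Evaluate φ at each world:
  u (successors {u, v}): φ is true.
  v (successors {u, w, x, y}): φ is true.
  w (successors {v, w, x, z}): φ is true.
  x (successors {v, w, z}): φ is true.
  y (successors {v, y}): φ is false.
  z (successors {w, x, z}): φ is true.
Detail at u (witness):
  At u: Box q is false, so not Box q is true.
    At u: Box q requires q at every successor {u, v}.
      q fails at u, so Box q is false at u.

Yes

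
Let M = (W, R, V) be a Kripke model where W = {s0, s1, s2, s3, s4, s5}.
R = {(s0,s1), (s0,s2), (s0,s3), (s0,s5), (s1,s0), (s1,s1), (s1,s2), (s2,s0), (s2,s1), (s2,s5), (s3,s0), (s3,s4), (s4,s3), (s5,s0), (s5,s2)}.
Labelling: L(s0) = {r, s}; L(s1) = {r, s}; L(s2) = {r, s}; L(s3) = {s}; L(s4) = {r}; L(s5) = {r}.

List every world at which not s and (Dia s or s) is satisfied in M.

s4, s5

Recall that Dia ψ holds at a world iff ψ holds at some accessible world.
Let φ = not s and (Dia s or s). Evaluate φ at each world:
  s0 (successors {s1, s2, s3, s5}): φ is false.
  s1 (successors {s0, s1, s2}): φ is false.
  s2 (successors {s0, s1, s5}): φ is false.
  s3 (successors {s0, s4}): φ is false.
  s4 (successors {s3}): φ is true.
  s5 (successors {s0, s2}): φ is true.
For instance, at s1:
  At s1: not s is false, Dia s or s is true, so not s and (Dia s or s) is false.
    At s1: Dia s is true, s is true, so Dia s or s is true.
      At s1: Dia s requires s at some successor in {s0, s1, s2}.
        s holds at s0, so Dia s is true at s1.
Satisfying worlds: {s4, s5}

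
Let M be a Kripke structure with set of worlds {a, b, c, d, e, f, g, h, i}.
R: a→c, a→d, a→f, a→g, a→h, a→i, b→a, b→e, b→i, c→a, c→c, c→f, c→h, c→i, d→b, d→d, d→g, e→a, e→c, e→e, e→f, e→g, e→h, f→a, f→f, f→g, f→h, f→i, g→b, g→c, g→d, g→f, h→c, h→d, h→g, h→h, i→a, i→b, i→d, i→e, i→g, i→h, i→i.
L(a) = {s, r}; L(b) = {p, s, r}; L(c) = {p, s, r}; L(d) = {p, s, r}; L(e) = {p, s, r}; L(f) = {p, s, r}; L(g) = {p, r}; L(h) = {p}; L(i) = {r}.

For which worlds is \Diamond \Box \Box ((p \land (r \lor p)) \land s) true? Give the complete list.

Recall that \Box ψ holds at a world iff ψ holds at every accessible world, and \Diamond ψ holds iff ψ holds at some accessible world.
Let φ = \Diamond \Box \Box ((p \land (r \lor p)) \land s). Evaluate φ at each world:
  a (successors {c, d, f, g, h, i}): φ is false.
  b (successors {a, e, i}): φ is false.
  c (successors {a, c, f, h, i}): φ is false.
  d (successors {b, d, g}): φ is false.
  e (successors {a, c, e, f, g, h}): φ is false.
  f (successors {a, f, g, h, i}): φ is false.
  g (successors {b, c, d, f}): φ is false.
  h (successors {c, d, g, h}): φ is false.
  i (successors {a, b, d, e, g, h, i}): φ is false.
For instance, at f:
  At f: \Diamond \Box \Box ((p \land (r \lor p)) \land s) requires \Box \Box ((p \land (r \lor p)) \land s) at some successor in {a, f, g, h, i}.
    At a: \Box \Box ((p \land (r \lor p)) \land s) is false.
    At f: \Box \Box ((p \land (r \lor p)) \land s) is false.
    At g: \Box \Box ((p \land (r \lor p)) \land s) is false.
    At h: \Box \Box ((p \land (r \lor p)) \land s) is false.
    At i: \Box \Box ((p \land (r \lor p)) \land s) is false.
  So \Diamond \Box \Box ((p \land (r \lor p)) \land s) is false at f.
Satisfying worlds: none.

none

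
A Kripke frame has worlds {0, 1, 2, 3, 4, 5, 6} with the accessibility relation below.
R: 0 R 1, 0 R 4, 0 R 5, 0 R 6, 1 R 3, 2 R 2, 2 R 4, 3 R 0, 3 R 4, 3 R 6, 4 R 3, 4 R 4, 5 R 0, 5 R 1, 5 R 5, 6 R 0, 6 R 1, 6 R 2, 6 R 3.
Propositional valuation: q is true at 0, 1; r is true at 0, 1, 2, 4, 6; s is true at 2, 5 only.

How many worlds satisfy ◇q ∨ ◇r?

6

Recall that ◇ψ holds at a world iff ψ holds at some accessible world.
Let φ = ◇q ∨ ◇r. Evaluate φ at each world:
  0 (successors {1, 4, 5, 6}): φ is true.
  1 (successors {3}): φ is false.
  2 (successors {2, 4}): φ is true.
  3 (successors {0, 4, 6}): φ is true.
  4 (successors {3, 4}): φ is true.
  5 (successors {0, 1, 5}): φ is true.
  6 (successors {0, 1, 2, 3}): φ is true.
For instance, at 3:
  At 3: ◇q is true, ◇r is true, so ◇q ∨ ◇r is true.
    At 3: ◇q requires q at some successor in {0, 4, 6}.
      q holds at 0, so ◇q is true at 3.
    At 3: ◇r requires r at some successor in {0, 4, 6}.
      r holds at 0, so ◇r is true at 3.
Satisfying worlds: {0, 2, 3, 4, 5, 6}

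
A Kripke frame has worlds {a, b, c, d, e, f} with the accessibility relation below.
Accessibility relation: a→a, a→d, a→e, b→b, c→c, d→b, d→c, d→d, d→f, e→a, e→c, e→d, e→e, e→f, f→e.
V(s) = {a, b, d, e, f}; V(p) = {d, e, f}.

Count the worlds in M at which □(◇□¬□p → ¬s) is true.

Let φ = □(◇□¬□p → ¬s). Evaluate φ at each world:
  a (successors {a, d, e}): φ is false.
  b (successors {b}): φ is false.
  c (successors {c}): φ is true.
  d (successors {b, c, d, f}): φ is false.
  e (successors {a, c, d, e, f}): φ is false.
  f (successors {e}): φ is false.
For instance, at a:
  At a: □(◇□¬□p → ¬s) requires ◇□¬□p → ¬s at every successor {a, d, e}.
    ◇□¬□p → ¬s fails at a, so □(◇□¬□p → ¬s) is false at a.
      At a: ◇□¬□p is true, ¬s is false, so ◇□¬□p → ¬s is false.
Satisfying worlds: {c}

1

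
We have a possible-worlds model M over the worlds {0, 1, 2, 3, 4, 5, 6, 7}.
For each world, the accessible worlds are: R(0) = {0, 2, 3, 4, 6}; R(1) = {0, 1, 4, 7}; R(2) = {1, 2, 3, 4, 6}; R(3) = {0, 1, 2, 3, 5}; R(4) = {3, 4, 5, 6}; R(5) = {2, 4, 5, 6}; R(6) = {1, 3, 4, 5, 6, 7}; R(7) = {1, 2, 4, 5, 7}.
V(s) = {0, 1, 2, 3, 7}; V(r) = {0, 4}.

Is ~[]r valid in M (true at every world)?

Yes

Let φ = ~[]r. Evaluate φ at each world:
  0 (successors {0, 2, 3, 4, 6}): φ is true.
  1 (successors {0, 1, 4, 7}): φ is true.
  2 (successors {1, 2, 3, 4, 6}): φ is true.
  3 (successors {0, 1, 2, 3, 5}): φ is true.
  4 (successors {3, 4, 5, 6}): φ is true.
  5 (successors {2, 4, 5, 6}): φ is true.
  6 (successors {1, 3, 4, 5, 6, 7}): φ is true.
  7 (successors {1, 2, 4, 5, 7}): φ is true.
For instance, at 3:
  At 3: []r is false, so ~[]r is true.
    At 3: []r requires r at every successor {0, 1, 2, 3, 5}.
      r fails at 1, so []r is false at 3.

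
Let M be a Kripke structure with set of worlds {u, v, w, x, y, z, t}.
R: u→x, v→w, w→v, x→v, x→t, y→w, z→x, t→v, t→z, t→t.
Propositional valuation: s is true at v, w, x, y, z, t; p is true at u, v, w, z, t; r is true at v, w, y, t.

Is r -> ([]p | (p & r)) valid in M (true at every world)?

Yes

Recall that []ψ holds at a world iff ψ holds at every accessible world, and <>ψ holds iff ψ holds at some accessible world.
Let φ = r -> ([]p | (p & r)). Evaluate φ at each world:
  u (successors {x}): φ is true.
  v (successors {w}): φ is true.
  w (successors {v}): φ is true.
  x (successors {v, t}): φ is true.
  y (successors {w}): φ is true.
  z (successors {x}): φ is true.
  t (successors {v, z, t}): φ is true.
For instance, at y:
  At y: r is true, []p | (p & r) is true, so r -> ([]p | (p & r)) is true.
    At y: []p is true, p & r is false, so []p | (p & r) is true.
      At y: []p requires p at every successor {w}.
        At w: p is true.
      So []p is true at y.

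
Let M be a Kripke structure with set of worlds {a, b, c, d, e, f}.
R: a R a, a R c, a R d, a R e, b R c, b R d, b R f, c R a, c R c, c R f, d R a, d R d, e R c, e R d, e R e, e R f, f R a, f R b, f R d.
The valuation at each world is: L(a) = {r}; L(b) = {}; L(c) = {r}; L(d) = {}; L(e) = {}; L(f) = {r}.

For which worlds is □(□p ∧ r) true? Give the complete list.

none

Let φ = □(□p ∧ r). Evaluate φ at each world:
  a (successors {a, c, d, e}): φ is false.
  b (successors {c, d, f}): φ is false.
  c (successors {a, c, f}): φ is false.
  d (successors {a, d}): φ is false.
  e (successors {c, d, e, f}): φ is false.
  f (successors {a, b, d}): φ is false.
For instance, at e:
  At e: □(□p ∧ r) requires □p ∧ r at every successor {c, d, e, f}.
    □p ∧ r fails at c, so □(□p ∧ r) is false at e.
      At c: □p is false, r is true, so □p ∧ r is false.
Satisfying worlds: none.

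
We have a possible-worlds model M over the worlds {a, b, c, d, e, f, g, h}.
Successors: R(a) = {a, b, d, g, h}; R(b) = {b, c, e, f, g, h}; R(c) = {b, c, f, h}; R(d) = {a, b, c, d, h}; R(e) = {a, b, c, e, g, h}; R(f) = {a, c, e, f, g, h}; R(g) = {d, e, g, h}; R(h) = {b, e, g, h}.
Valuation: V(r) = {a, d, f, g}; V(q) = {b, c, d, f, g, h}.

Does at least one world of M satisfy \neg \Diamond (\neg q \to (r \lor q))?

Recall that \Diamond ψ holds at a world iff ψ holds at some accessible world.
Let φ = \neg \Diamond (\neg q \to (r \lor q)). Evaluate φ at each world:
  a (successors {a, b, d, g, h}): φ is false.
  b (successors {b, c, e, f, g, h}): φ is false.
  c (successors {b, c, f, h}): φ is false.
  d (successors {a, b, c, d, h}): φ is false.
  e (successors {a, b, c, e, g, h}): φ is false.
  f (successors {a, c, e, f, g, h}): φ is false.
  g (successors {d, e, g, h}): φ is false.
  h (successors {b, e, g, h}): φ is false.
For instance, at g:
  At g: \Diamond (\neg q \to (r \lor q)) is true, so \neg \Diamond (\neg q \to (r \lor q)) is false.
    At g: \Diamond (\neg q \to (r \lor q)) requires \neg q \to (r \lor q) at some successor in {d, e, g, h}.
      \neg q \to (r \lor q) holds at d, so \Diamond (\neg q \to (r \lor q)) is true at g.

No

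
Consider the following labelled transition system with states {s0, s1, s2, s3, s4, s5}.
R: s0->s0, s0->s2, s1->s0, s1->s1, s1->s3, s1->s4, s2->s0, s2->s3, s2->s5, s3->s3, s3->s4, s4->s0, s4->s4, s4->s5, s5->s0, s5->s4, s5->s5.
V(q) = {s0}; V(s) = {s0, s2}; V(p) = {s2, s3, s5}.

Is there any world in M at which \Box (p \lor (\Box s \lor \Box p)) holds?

Recall that \Box ψ holds at a world iff ψ holds at every accessible world, and \Diamond ψ holds iff ψ holds at some accessible world.
Let φ = \Box (p \lor (\Box s \lor \Box p)). Evaluate φ at each world:
  s0 (successors {s0, s2}): φ is true.
  s1 (successors {s0, s1, s3, s4}): φ is false.
  s2 (successors {s0, s3, s5}): φ is true.
  s3 (successors {s3, s4}): φ is false.
  s4 (successors {s0, s4, s5}): φ is false.
  s5 (successors {s0, s4, s5}): φ is false.
Detail at s0 (witness):
  At s0: \Box (p \lor (\Box s \lor \Box p)) requires p \lor (\Box s \lor \Box p) at every successor {s0, s2}.
      At s0: p is false, \Box s \lor \Box p is true, so p \lor (\Box s \lor \Box p) is true.
      At s2: p is true, \Box s \lor \Box p is false, so p \lor (\Box s \lor \Box p) is true.
  So \Box (p \lor (\Box s \lor \Box p)) is true at s0.

Yes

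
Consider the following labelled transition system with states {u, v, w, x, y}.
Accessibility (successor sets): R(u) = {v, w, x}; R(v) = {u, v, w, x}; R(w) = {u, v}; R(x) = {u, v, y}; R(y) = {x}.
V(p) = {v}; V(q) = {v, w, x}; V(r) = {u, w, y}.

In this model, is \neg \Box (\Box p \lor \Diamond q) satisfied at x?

At x: \Box (\Box p \lor \Diamond q) is true, so \neg \Box (\Box p \lor \Diamond q) is false.
  At x: \Box (\Box p \lor \Diamond q) requires \Box p \lor \Diamond q at every successor {u, v, y}.
      At u: \Box p is false, \Diamond q is true, so \Box p \lor \Diamond q is true.
      At v: \Box p is false, \Diamond q is true, so \Box p \lor \Diamond q is true.
      At y: \Box p is false, \Diamond q is true, so \Box p \lor \Diamond q is true.
  So \Box (\Box p \lor \Diamond q) is true at x.

No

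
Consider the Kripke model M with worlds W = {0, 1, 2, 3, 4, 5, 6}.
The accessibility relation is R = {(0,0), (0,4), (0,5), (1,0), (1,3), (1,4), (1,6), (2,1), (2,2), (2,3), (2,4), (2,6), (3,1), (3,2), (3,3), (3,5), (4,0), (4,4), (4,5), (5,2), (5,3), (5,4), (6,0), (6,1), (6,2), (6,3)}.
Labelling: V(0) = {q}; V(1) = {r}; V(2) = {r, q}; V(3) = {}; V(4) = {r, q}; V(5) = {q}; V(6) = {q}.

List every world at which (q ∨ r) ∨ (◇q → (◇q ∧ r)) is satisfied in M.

Let φ = (q ∨ r) ∨ (◇q → (◇q ∧ r)). Evaluate φ at each world:
  0 (successors {0, 4, 5}): φ is true.
  1 (successors {0, 3, 4, 6}): φ is true.
  2 (successors {1, 2, 3, 4, 6}): φ is true.
  3 (successors {1, 2, 3, 5}): φ is false.
  4 (successors {0, 4, 5}): φ is true.
  5 (successors {2, 3, 4}): φ is true.
  6 (successors {0, 1, 2, 3}): φ is true.
For instance, at 3:
  At 3: q ∨ r is false, ◇q → (◇q ∧ r) is false, so (q ∨ r) ∨ (◇q → (◇q ∧ r)) is false.
    At 3: ◇q is true, ◇q ∧ r is false, so ◇q → (◇q ∧ r) is false.
      At 3: ◇q requires q at some successor in {1, 2, 3, 5}.
        q holds at 2, so ◇q is true at 3.
      At 3: ◇q is true, r is false, so ◇q ∧ r is false.
Satisfying worlds: {0, 1, 2, 4, 5, 6}

0, 1, 2, 4, 5, 6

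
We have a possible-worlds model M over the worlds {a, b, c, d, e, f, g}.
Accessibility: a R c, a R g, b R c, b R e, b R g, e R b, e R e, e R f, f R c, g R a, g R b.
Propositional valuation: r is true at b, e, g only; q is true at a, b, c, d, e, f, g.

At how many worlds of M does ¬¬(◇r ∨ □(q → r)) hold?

Let φ = ¬¬(◇r ∨ □(q → r)). Evaluate φ at each world:
  a (successors {c, g}): φ is true.
  b (successors {c, e, g}): φ is true.
  c (successors ∅): φ is true.
  d (successors ∅): φ is true.
  e (successors {b, e, f}): φ is true.
  f (successors {c}): φ is false.
  g (successors {a, b}): φ is true.
For instance, at a:
  At a: ¬(◇r ∨ □(q → r)) is false, so ¬¬(◇r ∨ □(q → r)) is true.
    At a: ◇r ∨ □(q → r) is true, so ¬(◇r ∨ □(q → r)) is false.
      At a: ◇r is true, □(q → r) is false, so ◇r ∨ □(q → r) is true.
Satisfying worlds: {a, b, c, d, e, g}

6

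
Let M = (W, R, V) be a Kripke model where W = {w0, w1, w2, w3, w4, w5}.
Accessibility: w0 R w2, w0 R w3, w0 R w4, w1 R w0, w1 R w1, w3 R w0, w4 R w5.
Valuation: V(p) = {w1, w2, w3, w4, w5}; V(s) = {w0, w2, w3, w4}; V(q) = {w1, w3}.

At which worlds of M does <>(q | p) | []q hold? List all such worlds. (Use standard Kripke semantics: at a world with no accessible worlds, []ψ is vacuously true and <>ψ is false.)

Let φ = <>(q | p) | []q. Evaluate φ at each world:
  w0 (successors {w2, w3, w4}): φ is true.
  w1 (successors {w0, w1}): φ is true.
  w2 (successors ∅): φ is true.
  w3 (successors {w0}): φ is false.
  w4 (successors {w5}): φ is true.
  w5 (successors ∅): φ is true.
For instance, at w1:
  At w1: <>(q | p) is true, []q is false, so <>(q | p) | []q is true.
    At w1: <>(q | p) requires q | p at some successor in {w0, w1}.
      q | p holds at w1, so <>(q | p) is true at w1.
    At w1: []q requires q at every successor {w0, w1}.
      q fails at w0, so []q is false at w1.
Satisfying worlds: {w0, w1, w2, w4, w5}

w0, w1, w2, w4, w5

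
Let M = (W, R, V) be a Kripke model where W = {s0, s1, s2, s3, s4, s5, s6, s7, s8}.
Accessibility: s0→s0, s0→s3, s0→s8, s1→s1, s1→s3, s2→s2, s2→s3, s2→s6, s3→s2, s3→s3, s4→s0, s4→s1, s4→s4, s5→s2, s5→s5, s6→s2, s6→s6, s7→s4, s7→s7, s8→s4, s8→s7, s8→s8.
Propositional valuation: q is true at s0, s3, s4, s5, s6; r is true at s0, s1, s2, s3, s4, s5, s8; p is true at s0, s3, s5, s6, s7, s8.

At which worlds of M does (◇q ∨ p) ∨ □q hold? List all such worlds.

s0, s1, s2, s3, s4, s5, s6, s7, s8

Let φ = (◇q ∨ p) ∨ □q. Evaluate φ at each world:
  s0 (successors {s0, s3, s8}): φ is true.
  s1 (successors {s1, s3}): φ is true.
  s2 (successors {s2, s3, s6}): φ is true.
  s3 (successors {s2, s3}): φ is true.
  s4 (successors {s0, s1, s4}): φ is true.
  s5 (successors {s2, s5}): φ is true.
  s6 (successors {s2, s6}): φ is true.
  s7 (successors {s4, s7}): φ is true.
  s8 (successors {s4, s7, s8}): φ is true.
For instance, at s1:
  At s1: ◇q ∨ p is true, □q is false, so (◇q ∨ p) ∨ □q is true.
    At s1: ◇q is true, p is false, so ◇q ∨ p is true.
      At s1: ◇q requires q at some successor in {s1, s3}.
        q holds at s3, so ◇q is true at s1.
    At s1: □q requires q at every successor {s1, s3}.
      q fails at s1, so □q is false at s1.
Satisfying worlds: {s0, s1, s2, s3, s4, s5, s6, s7, s8}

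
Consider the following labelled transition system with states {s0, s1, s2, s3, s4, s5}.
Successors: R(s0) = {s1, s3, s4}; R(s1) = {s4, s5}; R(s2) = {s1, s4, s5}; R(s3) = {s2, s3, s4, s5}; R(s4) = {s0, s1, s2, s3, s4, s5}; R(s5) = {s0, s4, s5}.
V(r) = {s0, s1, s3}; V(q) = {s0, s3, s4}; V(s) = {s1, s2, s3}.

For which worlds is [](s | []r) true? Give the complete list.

none

Recall that []ψ holds at a world iff ψ holds at every accessible world, and <>ψ holds iff ψ holds at some accessible world.
Let φ = [](s | []r). Evaluate φ at each world:
  s0 (successors {s1, s3, s4}): φ is false.
  s1 (successors {s4, s5}): φ is false.
  s2 (successors {s1, s4, s5}): φ is false.
  s3 (successors {s2, s3, s4, s5}): φ is false.
  s4 (successors {s0, s1, s2, s3, s4, s5}): φ is false.
  s5 (successors {s0, s4, s5}): φ is false.
For instance, at s1:
  At s1: [](s | []r) requires s | []r at every successor {s4, s5}.
    s | []r fails at s4, so [](s | []r) is false at s1.
      At s4: s is false, []r is false, so s | []r is false.
Satisfying worlds: none.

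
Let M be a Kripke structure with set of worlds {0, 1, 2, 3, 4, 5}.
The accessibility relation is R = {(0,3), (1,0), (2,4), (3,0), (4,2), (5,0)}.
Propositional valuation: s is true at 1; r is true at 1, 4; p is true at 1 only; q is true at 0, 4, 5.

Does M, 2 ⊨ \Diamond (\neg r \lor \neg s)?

Recall that \Diamond ψ holds at a world iff ψ holds at some accessible world.
At 2: \Diamond (\neg r \lor \neg s) requires \neg r \lor \neg s at some successor in {4}.
  \neg r \lor \neg s holds at 4, so \Diamond (\neg r \lor \neg s) is true at 2.

Yes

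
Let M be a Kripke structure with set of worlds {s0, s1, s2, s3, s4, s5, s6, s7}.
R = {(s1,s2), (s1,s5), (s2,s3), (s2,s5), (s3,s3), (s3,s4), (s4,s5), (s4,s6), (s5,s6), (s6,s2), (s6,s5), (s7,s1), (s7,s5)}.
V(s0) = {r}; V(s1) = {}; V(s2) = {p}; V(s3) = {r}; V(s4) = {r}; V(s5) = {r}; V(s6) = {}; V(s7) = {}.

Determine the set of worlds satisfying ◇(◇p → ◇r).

Recall that ◇ψ holds at a world iff ψ holds at some accessible world.
Let φ = ◇(◇p → ◇r). Evaluate φ at each world:
  s0 (successors ∅): φ is false.
  s1 (successors {s2, s5}): φ is true.
  s2 (successors {s3, s5}): φ is true.
  s3 (successors {s3, s4}): φ is true.
  s4 (successors {s5, s6}): φ is true.
  s5 (successors {s6}): φ is true.
  s6 (successors {s2, s5}): φ is true.
  s7 (successors {s1, s5}): φ is true.
For instance, at s3:
  At s3: ◇(◇p → ◇r) requires ◇p → ◇r at some successor in {s3, s4}.
    ◇p → ◇r holds at s3, so ◇(◇p → ◇r) is true at s3.
      At s3: ◇p is false, ◇r is true, so ◇p → ◇r is true.
Satisfying worlds: {s1, s2, s3, s4, s5, s6, s7}

s1, s2, s3, s4, s5, s6, s7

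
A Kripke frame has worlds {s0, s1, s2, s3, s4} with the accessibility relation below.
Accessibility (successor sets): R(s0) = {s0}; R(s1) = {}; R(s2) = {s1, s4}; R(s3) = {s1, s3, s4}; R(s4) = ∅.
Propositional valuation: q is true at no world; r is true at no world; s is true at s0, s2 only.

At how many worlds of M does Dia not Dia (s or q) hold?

2

Recall that Dia ψ holds at a world iff ψ holds at some accessible world.
Let φ = Dia not Dia (s or q). Evaluate φ at each world:
  s0 (successors {s0}): φ is false.
  s1 (successors ∅): φ is false.
  s2 (successors {s1, s4}): φ is true.
  s3 (successors {s1, s3, s4}): φ is true.
  s4 (successors ∅): φ is false.
For instance, at s3:
  At s3: Dia not Dia (s or q) requires not Dia (s or q) at some successor in {s1, s3, s4}.
    not Dia (s or q) holds at s1, so Dia not Dia (s or q) is true at s3.
      At s1: Dia (s or q) is false, so not Dia (s or q) is true.
Satisfying worlds: {s2, s3}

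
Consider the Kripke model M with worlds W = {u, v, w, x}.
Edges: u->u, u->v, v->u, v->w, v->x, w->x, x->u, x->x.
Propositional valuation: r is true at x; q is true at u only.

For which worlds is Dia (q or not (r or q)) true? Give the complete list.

u, v, x

Let φ = Dia (q or not (r or q)). Evaluate φ at each world:
  u (successors {u, v}): φ is true.
  v (successors {u, w, x}): φ is true.
  w (successors {x}): φ is false.
  x (successors {u, x}): φ is true.
For instance, at u:
  At u: Dia (q or not (r or q)) requires q or not (r or q) at some successor in {u, v}.
    q or not (r or q) holds at u, so Dia (q or not (r or q)) is true at u.
Satisfying worlds: {u, v, x}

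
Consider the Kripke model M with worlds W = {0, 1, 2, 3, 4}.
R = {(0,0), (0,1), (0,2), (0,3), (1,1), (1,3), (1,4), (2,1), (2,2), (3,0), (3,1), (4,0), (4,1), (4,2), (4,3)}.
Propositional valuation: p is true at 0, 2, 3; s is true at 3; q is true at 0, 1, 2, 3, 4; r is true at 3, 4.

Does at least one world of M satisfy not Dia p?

Let φ = not Dia p. Evaluate φ at each world:
  0 (successors {0, 1, 2, 3}): φ is false.
  1 (successors {1, 3, 4}): φ is false.
  2 (successors {1, 2}): φ is false.
  3 (successors {0, 1}): φ is false.
  4 (successors {0, 1, 2, 3}): φ is false.
For instance, at 3:
  At 3: Dia p is true, so not Dia p is false.
    At 3: Dia p requires p at some successor in {0, 1}.
      p holds at 0, so Dia p is true at 3.

No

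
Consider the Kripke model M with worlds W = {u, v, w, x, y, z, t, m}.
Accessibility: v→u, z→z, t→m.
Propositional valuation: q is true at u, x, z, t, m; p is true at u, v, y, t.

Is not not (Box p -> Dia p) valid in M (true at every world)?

Recall that Box ψ holds at a world iff ψ holds at every accessible world, and Dia ψ holds iff ψ holds at some accessible world.
Let φ = not not (Box p -> Dia p). Evaluate φ at each world:
  u (successors ∅): φ is false.
  v (successors {u}): φ is true.
  w (successors ∅): φ is false.
  x (successors ∅): φ is false.
  y (successors ∅): φ is false.
  z (successors {z}): φ is true.
  t (successors {m}): φ is true.
  m (successors ∅): φ is false.
Detail at u (counterexample):
  At u: not (Box p -> Dia p) is true, so not not (Box p -> Dia p) is false.
    At u: Box p -> Dia p is false, so not (Box p -> Dia p) is true.
      At u: Box p is true, Dia p is false, so Box p -> Dia p is false.

No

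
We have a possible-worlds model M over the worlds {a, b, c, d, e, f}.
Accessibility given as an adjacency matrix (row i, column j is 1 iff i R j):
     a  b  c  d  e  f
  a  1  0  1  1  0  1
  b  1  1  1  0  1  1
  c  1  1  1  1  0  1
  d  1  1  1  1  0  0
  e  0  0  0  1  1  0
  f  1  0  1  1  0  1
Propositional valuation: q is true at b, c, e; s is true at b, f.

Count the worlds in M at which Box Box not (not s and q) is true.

Let φ = Box Box not (not s and q). Evaluate φ at each world:
  a (successors {a, c, d, f}): φ is false.
  b (successors {a, b, c, e, f}): φ is false.
  c (successors {a, b, c, d, f}): φ is false.
  d (successors {a, b, c, d}): φ is false.
  e (successors {d, e}): φ is false.
  f (successors {a, c, d, f}): φ is false.
For instance, at a:
  At a: Box Box not (not s and q) requires Box not (not s and q) at every successor {a, c, d, f}.
    Box not (not s and q) fails at a, so Box Box not (not s and q) is false at a.
      At a: Box not (not s and q) requires not (not s and q) at every successor {a, c, d, f}.
        not (not s and q) fails at c, so Box not (not s and q) is false at a.
Satisfying worlds: none.

0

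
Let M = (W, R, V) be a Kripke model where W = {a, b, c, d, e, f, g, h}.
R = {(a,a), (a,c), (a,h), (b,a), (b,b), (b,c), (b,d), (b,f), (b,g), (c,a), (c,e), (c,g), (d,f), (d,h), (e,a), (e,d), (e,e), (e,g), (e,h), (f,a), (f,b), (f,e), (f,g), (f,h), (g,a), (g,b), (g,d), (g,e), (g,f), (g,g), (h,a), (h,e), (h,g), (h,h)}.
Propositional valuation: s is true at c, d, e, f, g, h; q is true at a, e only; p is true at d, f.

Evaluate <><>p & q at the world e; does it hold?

Yes

At e: <><>p is true, q is true, so <><>p & q is true.
  At e: <><>p requires <>p at some successor in {a, d, e, g, h}.
    <>p holds at d, so <><>p is true at e.
      At d: <>p requires p at some successor in {f, h}.
        p holds at f, so <>p is true at d.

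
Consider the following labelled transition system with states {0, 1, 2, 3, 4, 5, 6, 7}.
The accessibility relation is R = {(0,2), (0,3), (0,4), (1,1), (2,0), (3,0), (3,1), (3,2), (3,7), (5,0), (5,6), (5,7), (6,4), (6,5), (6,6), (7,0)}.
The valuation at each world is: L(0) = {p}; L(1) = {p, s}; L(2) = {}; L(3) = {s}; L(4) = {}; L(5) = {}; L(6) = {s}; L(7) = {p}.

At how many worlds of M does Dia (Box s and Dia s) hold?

Let φ = Dia (Box s and Dia s). Evaluate φ at each world:
  0 (successors {2, 3, 4}): φ is false.
  1 (successors {1}): φ is true.
  2 (successors {0}): φ is false.
  3 (successors {0, 1, 2, 7}): φ is true.
  4 (successors ∅): φ is false.
  5 (successors {0, 6, 7}): φ is false.
  6 (successors {4, 5, 6}): φ is false.
  7 (successors {0}): φ is false.
For instance, at 6:
  At 6: Dia (Box s and Dia s) requires Box s and Dia s at some successor in {4, 5, 6}.
    At 4: Box s and Dia s is false.
    At 5: Box s and Dia s is false.
    At 6: Box s and Dia s is false.
  So Dia (Box s and Dia s) is false at 6.
Satisfying worlds: {1, 3}

2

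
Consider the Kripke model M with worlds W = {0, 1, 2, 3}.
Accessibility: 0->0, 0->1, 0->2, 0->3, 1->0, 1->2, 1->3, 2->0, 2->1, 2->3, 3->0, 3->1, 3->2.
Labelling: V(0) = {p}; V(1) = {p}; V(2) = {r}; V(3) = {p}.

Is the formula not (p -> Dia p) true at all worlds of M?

Let φ = not (p -> Dia p). Evaluate φ at each world:
  0 (successors {0, 1, 2, 3}): φ is false.
  1 (successors {0, 2, 3}): φ is false.
  2 (successors {0, 1, 3}): φ is false.
  3 (successors {0, 1, 2}): φ is false.
Detail at 0 (counterexample):
  At 0: p -> Dia p is true, so not (p -> Dia p) is false.
    At 0: p is true, Dia p is true, so p -> Dia p is true.
      At 0: Dia p requires p at some successor in {0, 1, 2, 3}.
        p holds at 0, so Dia p is true at 0.

No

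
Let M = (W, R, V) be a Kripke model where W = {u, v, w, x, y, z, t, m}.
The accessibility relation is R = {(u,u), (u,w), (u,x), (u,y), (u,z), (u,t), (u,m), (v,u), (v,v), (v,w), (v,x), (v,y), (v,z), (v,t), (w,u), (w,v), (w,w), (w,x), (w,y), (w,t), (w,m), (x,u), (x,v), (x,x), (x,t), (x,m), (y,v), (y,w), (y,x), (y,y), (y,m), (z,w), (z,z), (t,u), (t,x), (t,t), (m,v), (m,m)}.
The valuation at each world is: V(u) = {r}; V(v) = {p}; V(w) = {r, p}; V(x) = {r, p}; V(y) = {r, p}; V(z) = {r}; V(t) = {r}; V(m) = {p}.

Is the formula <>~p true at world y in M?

No

At y: <>~p requires ~p at some successor in {v, w, x, y, m}.
  At v: ~p is false.
  At w: ~p is false.
  At x: ~p is false.
  At y: ~p is false.
  At m: ~p is false.
So <>~p is false at y.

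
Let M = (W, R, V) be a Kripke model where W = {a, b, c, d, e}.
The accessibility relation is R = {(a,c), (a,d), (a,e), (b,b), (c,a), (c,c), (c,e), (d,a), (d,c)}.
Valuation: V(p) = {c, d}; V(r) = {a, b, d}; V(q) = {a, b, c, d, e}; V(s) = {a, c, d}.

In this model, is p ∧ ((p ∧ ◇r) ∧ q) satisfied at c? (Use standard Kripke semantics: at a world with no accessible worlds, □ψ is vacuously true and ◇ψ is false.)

At c: p is true, (p ∧ ◇r) ∧ q is true, so p ∧ ((p ∧ ◇r) ∧ q) is true.
  At c: p ∧ ◇r is true, q is true, so (p ∧ ◇r) ∧ q is true.
    At c: p is true, ◇r is true, so p ∧ ◇r is true.
      At c: ◇r requires r at some successor in {a, c, e}.
        r holds at a, so ◇r is true at c.

Yes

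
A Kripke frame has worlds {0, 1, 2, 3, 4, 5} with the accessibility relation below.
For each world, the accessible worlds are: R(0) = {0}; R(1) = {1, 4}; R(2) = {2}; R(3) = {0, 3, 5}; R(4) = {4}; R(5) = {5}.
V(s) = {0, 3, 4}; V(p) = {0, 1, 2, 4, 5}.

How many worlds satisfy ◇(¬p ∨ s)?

Let φ = ◇(¬p ∨ s). Evaluate φ at each world:
  0 (successors {0}): φ is true.
  1 (successors {1, 4}): φ is true.
  2 (successors {2}): φ is false.
  3 (successors {0, 3, 5}): φ is true.
  4 (successors {4}): φ is true.
  5 (successors {5}): φ is false.
For instance, at 5:
  At 5: ◇(¬p ∨ s) requires ¬p ∨ s at some successor in {5}.
    At 5: ¬p ∨ s is false.
  So ◇(¬p ∨ s) is false at 5.
Satisfying worlds: {0, 1, 3, 4}

4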